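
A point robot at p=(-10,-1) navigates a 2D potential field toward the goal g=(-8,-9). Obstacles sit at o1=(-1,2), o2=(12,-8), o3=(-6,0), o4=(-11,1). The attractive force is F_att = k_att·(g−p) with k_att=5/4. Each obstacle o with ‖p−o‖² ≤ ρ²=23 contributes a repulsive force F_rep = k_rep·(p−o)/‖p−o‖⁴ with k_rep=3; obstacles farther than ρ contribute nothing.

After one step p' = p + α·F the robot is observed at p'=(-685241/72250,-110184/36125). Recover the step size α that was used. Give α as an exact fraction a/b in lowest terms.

α = 1/5

F_att = 5/4·(g−p) = 5/4·(2,-8) = (2.5000,-10.0000)
o1: d²=90 > ρ²=23 → inactive
o2: d²=533 > ρ²=23 → inactive
o3: d²=17 ≤ ρ²=23; F_rep = 3·(-4,-1)/17² = (-0.0415,-0.0104)
o4: d²=5 ≤ ρ²=23; F_rep = 3·(1,-2)/5² = (0.1200,-0.2400)
F = F_att + ΣF_rep = (2.5785,-10.2504)
Δp = p'−p = (0.5157,-2.0501); α = Δx/Fx = (37259/72250) / (37259/14450) = 1/5
check: Δy/Fy = (-74059/36125) / (-74059/7225) = 1/5 ✓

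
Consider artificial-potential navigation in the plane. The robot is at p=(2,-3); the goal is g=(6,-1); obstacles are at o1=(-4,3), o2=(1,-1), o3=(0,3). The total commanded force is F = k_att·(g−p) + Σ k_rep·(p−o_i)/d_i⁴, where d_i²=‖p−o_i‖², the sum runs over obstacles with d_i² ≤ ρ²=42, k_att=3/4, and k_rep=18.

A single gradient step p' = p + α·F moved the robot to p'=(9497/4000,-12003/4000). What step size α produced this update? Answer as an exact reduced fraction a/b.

α = 1/10

F_att = 3/4·(g−p) = 3/4·(4,2) = (3.0000,1.5000)
o1: d²=72 > ρ²=42 → inactive
o2: d²=5 ≤ ρ²=42; F_rep = 18·(1,-2)/5² = (0.7200,-1.4400)
o3: d²=40 ≤ ρ²=42; F_rep = 18·(2,-6)/40² = (0.0225,-0.0675)
F = F_att + ΣF_rep = (3.7425,-0.0075)
Δp = p'−p = (0.3743,-0.0008); α = Δx/Fx = (1497/4000) / (1497/400) = 1/10
check: Δy/Fy = (-3/4000) / (-3/400) = 1/10 ✓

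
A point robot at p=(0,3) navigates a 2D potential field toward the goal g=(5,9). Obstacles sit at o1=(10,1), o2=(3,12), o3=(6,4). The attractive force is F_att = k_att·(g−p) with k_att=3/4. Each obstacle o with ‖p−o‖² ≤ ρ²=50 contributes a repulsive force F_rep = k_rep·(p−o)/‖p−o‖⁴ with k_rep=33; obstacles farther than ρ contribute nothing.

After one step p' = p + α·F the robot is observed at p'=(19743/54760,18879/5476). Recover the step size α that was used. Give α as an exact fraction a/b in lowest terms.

α = 1/10

F_att = 3/4·(g−p) = 3/4·(5,6) = (3.7500,4.5000)
o1: d²=104 > ρ²=50 → inactive
o2: d²=90 > ρ²=50 → inactive
o3: d²=37 ≤ ρ²=50; F_rep = 33·(-6,-1)/37² = (-0.1446,-0.0241)
F = F_att + ΣF_rep = (3.6054,4.4759)
Δp = p'−p = (0.3605,0.4476); α = Δx/Fx = (19743/54760) / (19743/5476) = 1/10
check: Δy/Fy = (2451/5476) / (12255/2738) = 1/10 ✓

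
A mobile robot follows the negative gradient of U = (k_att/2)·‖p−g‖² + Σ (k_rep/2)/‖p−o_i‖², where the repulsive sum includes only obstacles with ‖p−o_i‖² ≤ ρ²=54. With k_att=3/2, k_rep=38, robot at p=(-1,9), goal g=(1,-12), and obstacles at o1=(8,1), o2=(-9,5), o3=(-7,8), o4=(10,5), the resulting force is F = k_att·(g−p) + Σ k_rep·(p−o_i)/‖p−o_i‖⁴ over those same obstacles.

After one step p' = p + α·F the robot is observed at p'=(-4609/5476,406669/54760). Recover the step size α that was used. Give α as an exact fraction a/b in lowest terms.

F_att = 3/2·(g−p) = 3/2·(2,-21) = (3.0000,-31.5000)
o1: d²=145 > ρ²=54 → inactive
o2: d²=80 > ρ²=54 → inactive
o3: d²=37 ≤ ρ²=54; F_rep = 38·(6,1)/37² = (0.1665,0.0278)
o4: d²=137 > ρ²=54 → inactive
F = F_att + ΣF_rep = (3.1665,-31.4722)
Δp = p'−p = (0.1583,-1.5736); α = Δx/Fx = (867/5476) / (4335/1369) = 1/20
check: Δy/Fy = (-86171/54760) / (-86171/2738) = 1/20 ✓

α = 1/20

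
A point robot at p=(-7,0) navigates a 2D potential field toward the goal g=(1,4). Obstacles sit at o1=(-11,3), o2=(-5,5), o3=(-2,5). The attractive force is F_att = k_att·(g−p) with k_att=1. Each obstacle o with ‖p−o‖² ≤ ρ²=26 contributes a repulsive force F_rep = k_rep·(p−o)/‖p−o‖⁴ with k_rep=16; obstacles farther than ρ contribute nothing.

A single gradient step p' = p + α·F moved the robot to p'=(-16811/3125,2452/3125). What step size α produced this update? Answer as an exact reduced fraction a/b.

F_att = 1·(g−p) = 1·(8,4) = (8.0000,4.0000)
o1: d²=25 ≤ ρ²=26; F_rep = 16·(4,-3)/25² = (0.1024,-0.0768)
o2: d²=29 > ρ²=26 → inactive
o3: d²=50 > ρ²=26 → inactive
F = F_att + ΣF_rep = (8.1024,3.9232)
Δp = p'−p = (1.6205,0.7846); α = Δx/Fx = (5064/3125) / (5064/625) = 1/5
check: Δy/Fy = (2452/3125) / (2452/625) = 1/5 ✓

α = 1/5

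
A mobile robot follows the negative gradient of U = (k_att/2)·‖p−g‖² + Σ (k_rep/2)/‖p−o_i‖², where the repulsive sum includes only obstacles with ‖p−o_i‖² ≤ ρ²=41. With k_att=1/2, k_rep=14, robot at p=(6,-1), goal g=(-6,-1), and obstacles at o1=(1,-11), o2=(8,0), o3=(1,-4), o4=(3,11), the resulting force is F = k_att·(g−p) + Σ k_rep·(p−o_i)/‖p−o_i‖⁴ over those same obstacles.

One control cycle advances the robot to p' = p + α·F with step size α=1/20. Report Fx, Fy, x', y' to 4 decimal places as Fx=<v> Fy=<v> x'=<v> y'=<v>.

F_att = 1/2·(g−p) = 1/2·(-12,0) = (-6.0000,0.0000)
o1: d²=125 > ρ²=41 → inactive
o2: d²=5 ≤ ρ²=41; F_rep = 14·(-2,-1)/5² = (-1.1200,-0.5600)
o3: d²=34 ≤ ρ²=41; F_rep = 14·(5,3)/34² = (0.0606,0.0363)
o4: d²=153 > ρ²=41 → inactive
F = F_att + ΣF_rep = (-7.0594,-0.5237)
p' = p + 1/20·F = (5.6470,-1.0262)

Fx=-7.0594 Fy=-0.5237 x'=5.6470 y'=-1.0262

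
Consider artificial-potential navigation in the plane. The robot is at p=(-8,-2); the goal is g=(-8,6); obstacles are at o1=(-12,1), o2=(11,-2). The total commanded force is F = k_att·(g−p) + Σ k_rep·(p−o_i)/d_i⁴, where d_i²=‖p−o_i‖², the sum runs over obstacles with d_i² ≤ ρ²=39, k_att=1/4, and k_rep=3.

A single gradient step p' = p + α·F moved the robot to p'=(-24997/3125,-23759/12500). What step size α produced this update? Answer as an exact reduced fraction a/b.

α = 1/20

F_att = 1/4·(g−p) = 1/4·(0,8) = (0.0000,2.0000)
o1: d²=25 ≤ ρ²=39; F_rep = 3·(4,-3)/25² = (0.0192,-0.0144)
o2: d²=361 > ρ²=39 → inactive
F = F_att + ΣF_rep = (0.0192,1.9856)
Δp = p'−p = (0.0010,0.0993); α = Δx/Fx = (3/3125) / (12/625) = 1/20
check: Δy/Fy = (1241/12500) / (1241/625) = 1/20 ✓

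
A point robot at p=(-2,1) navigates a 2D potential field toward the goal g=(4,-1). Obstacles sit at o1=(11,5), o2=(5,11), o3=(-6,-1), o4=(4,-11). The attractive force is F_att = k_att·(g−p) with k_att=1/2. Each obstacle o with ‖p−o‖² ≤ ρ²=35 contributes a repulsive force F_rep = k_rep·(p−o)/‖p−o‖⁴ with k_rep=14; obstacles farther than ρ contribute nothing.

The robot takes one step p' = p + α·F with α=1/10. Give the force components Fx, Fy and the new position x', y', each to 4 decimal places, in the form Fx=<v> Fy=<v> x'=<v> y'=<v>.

F_att = 1/2·(g−p) = 1/2·(6,-2) = (3.0000,-1.0000)
o1: d²=185 > ρ²=35 → inactive
o2: d²=149 > ρ²=35 → inactive
o3: d²=20 ≤ ρ²=35; F_rep = 14·(4,2)/20² = (0.1400,0.0700)
o4: d²=180 > ρ²=35 → inactive
F = F_att + ΣF_rep = (3.1400,-0.9300)
p' = p + 1/10·F = (-1.6860,0.9070)

Fx=3.1400 Fy=-0.9300 x'=-1.6860 y'=0.9070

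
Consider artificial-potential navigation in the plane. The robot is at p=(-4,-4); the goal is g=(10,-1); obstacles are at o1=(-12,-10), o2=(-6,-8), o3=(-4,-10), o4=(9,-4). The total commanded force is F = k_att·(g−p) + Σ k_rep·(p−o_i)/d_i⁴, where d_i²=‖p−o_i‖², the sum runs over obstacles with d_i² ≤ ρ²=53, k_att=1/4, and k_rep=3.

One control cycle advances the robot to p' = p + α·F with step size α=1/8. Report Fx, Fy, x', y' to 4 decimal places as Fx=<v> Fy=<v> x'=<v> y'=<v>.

Fx=3.5150 Fy=0.7939 x'=-3.5606 y'=-3.9008

F_att = 1/4·(g−p) = 1/4·(14,3) = (3.5000,0.7500)
o1: d²=100 > ρ²=53 → inactive
o2: d²=20 ≤ ρ²=53; F_rep = 3·(2,4)/20² = (0.0150,0.0300)
o3: d²=36 ≤ ρ²=53; F_rep = 3·(0,6)/36² = (0.0000,0.0139)
o4: d²=169 > ρ²=53 → inactive
F = F_att + ΣF_rep = (3.5150,0.7939)
p' = p + 1/8·F = (-3.5606,-3.9008)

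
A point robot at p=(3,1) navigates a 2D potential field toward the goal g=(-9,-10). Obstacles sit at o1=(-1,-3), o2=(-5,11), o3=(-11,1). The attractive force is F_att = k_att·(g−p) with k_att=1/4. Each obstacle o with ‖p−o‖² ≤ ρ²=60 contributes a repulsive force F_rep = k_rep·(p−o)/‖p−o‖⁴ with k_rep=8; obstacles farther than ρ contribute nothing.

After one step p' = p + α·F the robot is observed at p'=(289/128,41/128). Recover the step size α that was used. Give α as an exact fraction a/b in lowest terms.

α = 1/4

F_att = 1/4·(g−p) = 1/4·(-12,-11) = (-3.0000,-2.7500)
o1: d²=32 ≤ ρ²=60; F_rep = 8·(4,4)/32² = (0.0312,0.0312)
o2: d²=164 > ρ²=60 → inactive
o3: d²=196 > ρ²=60 → inactive
F = F_att + ΣF_rep = (-2.9688,-2.7188)
Δp = p'−p = (-0.7422,-0.6797); α = Δx/Fx = (-95/128) / (-95/32) = 1/4
check: Δy/Fy = (-87/128) / (-87/32) = 1/4 ✓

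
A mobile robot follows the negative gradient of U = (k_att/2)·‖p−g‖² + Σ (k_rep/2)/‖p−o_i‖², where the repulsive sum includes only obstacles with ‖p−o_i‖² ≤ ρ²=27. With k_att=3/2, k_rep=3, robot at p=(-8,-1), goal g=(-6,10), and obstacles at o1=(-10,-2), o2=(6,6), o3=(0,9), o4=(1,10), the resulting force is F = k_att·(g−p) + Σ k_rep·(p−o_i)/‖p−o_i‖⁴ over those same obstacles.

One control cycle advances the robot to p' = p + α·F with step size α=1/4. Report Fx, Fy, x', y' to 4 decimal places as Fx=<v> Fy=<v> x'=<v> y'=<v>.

F_att = 3/2·(g−p) = 3/2·(2,11) = (3.0000,16.5000)
o1: d²=5 ≤ ρ²=27; F_rep = 3·(2,1)/5² = (0.2400,0.1200)
o2: d²=245 > ρ²=27 → inactive
o3: d²=164 > ρ²=27 → inactive
o4: d²=202 > ρ²=27 → inactive
F = F_att + ΣF_rep = (3.2400,16.6200)
p' = p + 1/4·F = (-7.1900,3.1550)

Fx=3.2400 Fy=16.6200 x'=-7.1900 y'=3.1550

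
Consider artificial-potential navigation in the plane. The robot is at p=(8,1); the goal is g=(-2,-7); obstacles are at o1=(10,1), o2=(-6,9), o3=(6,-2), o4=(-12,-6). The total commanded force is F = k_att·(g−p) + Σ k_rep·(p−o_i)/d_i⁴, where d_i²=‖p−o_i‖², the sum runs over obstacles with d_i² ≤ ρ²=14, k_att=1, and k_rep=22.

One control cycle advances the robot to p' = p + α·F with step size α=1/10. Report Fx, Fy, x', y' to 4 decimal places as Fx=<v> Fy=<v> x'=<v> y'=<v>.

F_att = 1·(g−p) = 1·(-10,-8) = (-10.0000,-8.0000)
o1: d²=4 ≤ ρ²=14; F_rep = 22·(-2,0)/4² = (-2.7500,0.0000)
o2: d²=260 > ρ²=14 → inactive
o3: d²=13 ≤ ρ²=14; F_rep = 22·(2,3)/13² = (0.2604,0.3905)
o4: d²=449 > ρ²=14 → inactive
F = F_att + ΣF_rep = (-12.4896,-7.6095)
p' = p + 1/10·F = (6.7510,0.2391)

Fx=-12.4896 Fy=-7.6095 x'=6.7510 y'=0.2391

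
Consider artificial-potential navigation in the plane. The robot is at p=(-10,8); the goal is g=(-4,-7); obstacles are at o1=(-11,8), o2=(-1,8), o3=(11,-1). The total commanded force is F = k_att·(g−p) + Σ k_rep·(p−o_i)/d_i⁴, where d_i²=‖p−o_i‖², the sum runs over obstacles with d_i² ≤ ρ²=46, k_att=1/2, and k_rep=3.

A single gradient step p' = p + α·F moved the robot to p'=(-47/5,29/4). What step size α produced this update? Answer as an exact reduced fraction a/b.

F_att = 1/2·(g−p) = 1/2·(6,-15) = (3.0000,-7.5000)
o1: d²=1 ≤ ρ²=46; F_rep = 3·(1,0)/1² = (3.0000,0.0000)
o2: d²=81 > ρ²=46 → inactive
o3: d²=522 > ρ²=46 → inactive
F = F_att + ΣF_rep = (6.0000,-7.5000)
Δp = p'−p = (0.6000,-0.7500); α = Δx/Fx = (3/5) / (6) = 1/10
check: Δy/Fy = (-3/4) / (-15/2) = 1/10 ✓

α = 1/10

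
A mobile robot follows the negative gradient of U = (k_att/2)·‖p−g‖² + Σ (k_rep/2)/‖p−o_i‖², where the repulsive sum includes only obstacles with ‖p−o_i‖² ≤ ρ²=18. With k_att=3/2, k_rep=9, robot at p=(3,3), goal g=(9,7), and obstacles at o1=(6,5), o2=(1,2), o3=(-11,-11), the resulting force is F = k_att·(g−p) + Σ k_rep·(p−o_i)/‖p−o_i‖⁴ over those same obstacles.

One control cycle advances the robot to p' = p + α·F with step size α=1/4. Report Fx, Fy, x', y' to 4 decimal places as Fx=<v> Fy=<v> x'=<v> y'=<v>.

Fx=9.5602 Fy=6.2535 x'=5.3901 y'=4.5634

F_att = 3/2·(g−p) = 3/2·(6,4) = (9.0000,6.0000)
o1: d²=13 ≤ ρ²=18; F_rep = 9·(-3,-2)/13² = (-0.1598,-0.1065)
o2: d²=5 ≤ ρ²=18; F_rep = 9·(2,1)/5² = (0.7200,0.3600)
o3: d²=392 > ρ²=18 → inactive
F = F_att + ΣF_rep = (9.5602,6.2535)
p' = p + 1/4·F = (5.3901,4.5634)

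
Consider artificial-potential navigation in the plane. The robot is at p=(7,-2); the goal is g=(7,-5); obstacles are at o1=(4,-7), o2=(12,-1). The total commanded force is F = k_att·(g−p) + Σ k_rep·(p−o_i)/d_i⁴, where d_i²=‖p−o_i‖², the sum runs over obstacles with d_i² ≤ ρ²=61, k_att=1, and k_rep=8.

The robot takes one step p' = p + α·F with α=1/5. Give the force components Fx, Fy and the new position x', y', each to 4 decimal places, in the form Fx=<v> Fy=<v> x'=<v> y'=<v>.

Fx=-0.0384 Fy=-2.9772 x'=6.9923 y'=-2.5954

F_att = 1·(g−p) = 1·(0,-3) = (0.0000,-3.0000)
o1: d²=34 ≤ ρ²=61; F_rep = 8·(3,5)/34² = (0.0208,0.0346)
o2: d²=26 ≤ ρ²=61; F_rep = 8·(-5,-1)/26² = (-0.0592,-0.0118)
F = F_att + ΣF_rep = (-0.0384,-2.9772)
p' = p + 1/5·F = (6.9923,-2.5954)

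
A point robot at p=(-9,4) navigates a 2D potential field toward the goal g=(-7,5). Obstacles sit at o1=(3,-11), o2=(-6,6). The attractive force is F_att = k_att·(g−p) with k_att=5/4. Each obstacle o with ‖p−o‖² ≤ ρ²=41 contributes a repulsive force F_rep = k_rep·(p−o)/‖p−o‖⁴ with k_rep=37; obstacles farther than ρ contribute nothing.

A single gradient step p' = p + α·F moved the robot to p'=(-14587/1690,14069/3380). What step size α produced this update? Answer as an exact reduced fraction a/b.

F_att = 5/4·(g−p) = 5/4·(2,1) = (2.5000,1.2500)
o1: d²=369 > ρ²=41 → inactive
o2: d²=13 ≤ ρ²=41; F_rep = 37·(-3,-2)/13² = (-0.6568,-0.4379)
F = F_att + ΣF_rep = (1.8432,0.8121)
Δp = p'−p = (0.3686,0.1624); α = Δx/Fx = (623/1690) / (623/338) = 1/5
check: Δy/Fy = (549/3380) / (549/676) = 1/5 ✓

α = 1/5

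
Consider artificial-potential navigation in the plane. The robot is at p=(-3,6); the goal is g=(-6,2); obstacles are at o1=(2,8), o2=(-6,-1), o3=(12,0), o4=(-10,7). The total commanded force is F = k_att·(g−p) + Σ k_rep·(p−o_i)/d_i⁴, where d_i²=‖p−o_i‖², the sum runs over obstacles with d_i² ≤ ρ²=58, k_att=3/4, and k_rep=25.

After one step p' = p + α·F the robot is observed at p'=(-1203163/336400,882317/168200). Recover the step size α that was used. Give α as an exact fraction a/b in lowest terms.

α = 1/4

F_att = 3/4·(g−p) = 3/4·(-3,-4) = (-2.2500,-3.0000)
o1: d²=29 ≤ ρ²=58; F_rep = 25·(-5,-2)/29² = (-0.1486,-0.0595)
o2: d²=58 ≤ ρ²=58; F_rep = 25·(3,7)/58² = (0.0223,0.0520)
o3: d²=261 > ρ²=58 → inactive
o4: d²=50 ≤ ρ²=58; F_rep = 25·(7,-1)/50² = (0.0700,-0.0100)
F = F_att + ΣF_rep = (-2.3063,-3.0174)
Δp = p'−p = (-0.5766,-0.7544); α = Δx/Fx = (-193963/336400) / (-193963/84100) = 1/4
check: Δy/Fy = (-126883/168200) / (-126883/42050) = 1/4 ✓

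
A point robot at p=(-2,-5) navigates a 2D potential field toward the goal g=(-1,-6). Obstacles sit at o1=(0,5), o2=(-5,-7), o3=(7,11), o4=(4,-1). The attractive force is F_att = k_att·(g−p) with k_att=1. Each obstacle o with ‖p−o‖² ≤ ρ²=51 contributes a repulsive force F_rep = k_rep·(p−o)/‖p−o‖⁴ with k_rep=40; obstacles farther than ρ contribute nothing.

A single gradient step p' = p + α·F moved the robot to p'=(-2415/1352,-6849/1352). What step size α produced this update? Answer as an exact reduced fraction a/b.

F_att = 1·(g−p) = 1·(1,-1) = (1.0000,-1.0000)
o1: d²=104 > ρ²=51 → inactive
o2: d²=13 ≤ ρ²=51; F_rep = 40·(3,2)/13² = (0.7101,0.4734)
o3: d²=337 > ρ²=51 → inactive
o4: d²=52 > ρ²=51 → inactive
F = F_att + ΣF_rep = (1.7101,-0.5266)
Δp = p'−p = (0.2138,-0.0658); α = Δx/Fx = (289/1352) / (289/169) = 1/8
check: Δy/Fy = (-89/1352) / (-89/169) = 1/8 ✓

α = 1/8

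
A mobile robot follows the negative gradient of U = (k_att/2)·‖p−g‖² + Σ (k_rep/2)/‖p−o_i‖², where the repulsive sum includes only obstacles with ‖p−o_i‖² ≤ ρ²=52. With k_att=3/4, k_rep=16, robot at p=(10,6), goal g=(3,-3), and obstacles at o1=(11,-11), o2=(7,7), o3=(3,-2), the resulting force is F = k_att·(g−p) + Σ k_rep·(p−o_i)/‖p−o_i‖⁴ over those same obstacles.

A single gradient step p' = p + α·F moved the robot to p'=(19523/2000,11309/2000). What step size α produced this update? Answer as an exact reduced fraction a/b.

α = 1/20

F_att = 3/4·(g−p) = 3/4·(-7,-9) = (-5.2500,-6.7500)
o1: d²=290 > ρ²=52 → inactive
o2: d²=10 ≤ ρ²=52; F_rep = 16·(3,-1)/10² = (0.4800,-0.1600)
o3: d²=113 > ρ²=52 → inactive
F = F_att + ΣF_rep = (-4.7700,-6.9100)
Δp = p'−p = (-0.2385,-0.3455); α = Δx/Fx = (-477/2000) / (-477/100) = 1/20
check: Δy/Fy = (-691/2000) / (-691/100) = 1/20 ✓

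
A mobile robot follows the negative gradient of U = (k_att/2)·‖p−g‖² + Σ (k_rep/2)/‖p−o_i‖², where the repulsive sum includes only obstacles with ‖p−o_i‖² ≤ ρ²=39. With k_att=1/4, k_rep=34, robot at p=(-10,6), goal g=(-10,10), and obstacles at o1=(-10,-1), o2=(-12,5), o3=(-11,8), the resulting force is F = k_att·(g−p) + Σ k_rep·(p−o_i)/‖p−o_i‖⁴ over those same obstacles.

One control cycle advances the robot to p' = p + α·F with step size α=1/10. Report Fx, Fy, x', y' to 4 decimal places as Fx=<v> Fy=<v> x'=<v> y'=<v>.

Fx=4.0800 Fy=-0.3600 x'=-9.5920 y'=5.9640

F_att = 1/4·(g−p) = 1/4·(0,4) = (0.0000,1.0000)
o1: d²=49 > ρ²=39 → inactive
o2: d²=5 ≤ ρ²=39; F_rep = 34·(2,1)/5² = (2.7200,1.3600)
o3: d²=5 ≤ ρ²=39; F_rep = 34·(1,-2)/5² = (1.3600,-2.7200)
F = F_att + ΣF_rep = (4.0800,-0.3600)
p' = p + 1/10·F = (-9.5920,5.9640)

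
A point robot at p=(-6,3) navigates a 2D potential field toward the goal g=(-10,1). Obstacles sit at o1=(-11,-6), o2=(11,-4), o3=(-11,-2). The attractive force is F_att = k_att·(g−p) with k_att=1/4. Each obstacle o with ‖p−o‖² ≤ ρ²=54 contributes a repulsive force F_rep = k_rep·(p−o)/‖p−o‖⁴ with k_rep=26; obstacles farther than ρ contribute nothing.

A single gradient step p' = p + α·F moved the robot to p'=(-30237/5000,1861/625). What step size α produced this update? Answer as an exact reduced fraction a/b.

α = 1/20

F_att = 1/4·(g−p) = 1/4·(-4,-2) = (-1.0000,-0.5000)
o1: d²=106 > ρ²=54 → inactive
o2: d²=338 > ρ²=54 → inactive
o3: d²=50 ≤ ρ²=54; F_rep = 26·(5,5)/50² = (0.0520,0.0520)
F = F_att + ΣF_rep = (-0.9480,-0.4480)
Δp = p'−p = (-0.0474,-0.0224); α = Δx/Fx = (-237/5000) / (-237/250) = 1/20
check: Δy/Fy = (-14/625) / (-56/125) = 1/20 ✓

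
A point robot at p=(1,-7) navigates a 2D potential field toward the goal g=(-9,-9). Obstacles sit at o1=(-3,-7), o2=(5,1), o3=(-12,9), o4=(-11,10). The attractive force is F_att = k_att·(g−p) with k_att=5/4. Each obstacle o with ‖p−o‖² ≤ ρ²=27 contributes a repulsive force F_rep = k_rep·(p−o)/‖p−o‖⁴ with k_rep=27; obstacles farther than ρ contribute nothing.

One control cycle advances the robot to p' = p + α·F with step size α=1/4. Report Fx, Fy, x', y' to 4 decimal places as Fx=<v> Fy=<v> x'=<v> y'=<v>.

Fx=-12.0781 Fy=-2.5000 x'=-2.0195 y'=-7.6250

F_att = 5/4·(g−p) = 5/4·(-10,-2) = (-12.5000,-2.5000)
o1: d²=16 ≤ ρ²=27; F_rep = 27·(4,0)/16² = (0.4219,0.0000)
o2: d²=80 > ρ²=27 → inactive
o3: d²=425 > ρ²=27 → inactive
o4: d²=433 > ρ²=27 → inactive
F = F_att + ΣF_rep = (-12.0781,-2.5000)
p' = p + 1/4·F = (-2.0195,-7.6250)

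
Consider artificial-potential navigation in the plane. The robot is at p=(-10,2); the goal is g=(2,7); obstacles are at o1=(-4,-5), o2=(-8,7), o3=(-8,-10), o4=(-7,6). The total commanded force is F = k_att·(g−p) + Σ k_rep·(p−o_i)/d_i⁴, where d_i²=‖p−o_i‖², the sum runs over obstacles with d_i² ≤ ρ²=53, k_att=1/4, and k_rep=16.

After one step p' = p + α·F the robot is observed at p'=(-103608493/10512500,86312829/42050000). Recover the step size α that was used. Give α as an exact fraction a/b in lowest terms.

F_att = 1/4·(g−p) = 1/4·(12,5) = (3.0000,1.2500)
o1: d²=85 > ρ²=53 → inactive
o2: d²=29 ≤ ρ²=53; F_rep = 16·(-2,-5)/29² = (-0.0380,-0.0951)
o3: d²=148 > ρ²=53 → inactive
o4: d²=25 ≤ ρ²=53; F_rep = 16·(-3,-4)/25² = (-0.0768,-0.1024)
F = F_att + ΣF_rep = (2.8852,1.0525)
Δp = p'−p = (0.1443,0.0526); α = Δx/Fx = (1516507/10512500) / (1516507/525625) = 1/20
check: Δy/Fy = (2212829/42050000) / (2212829/2102500) = 1/20 ✓

α = 1/20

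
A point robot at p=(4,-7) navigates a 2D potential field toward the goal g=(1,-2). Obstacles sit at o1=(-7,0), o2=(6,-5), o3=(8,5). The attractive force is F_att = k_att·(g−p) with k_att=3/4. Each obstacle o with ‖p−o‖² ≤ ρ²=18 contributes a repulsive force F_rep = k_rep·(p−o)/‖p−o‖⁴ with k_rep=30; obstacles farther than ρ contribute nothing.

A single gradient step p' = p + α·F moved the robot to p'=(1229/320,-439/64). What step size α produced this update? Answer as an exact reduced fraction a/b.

α = 1/20

F_att = 3/4·(g−p) = 3/4·(-3,5) = (-2.2500,3.7500)
o1: d²=170 > ρ²=18 → inactive
o2: d²=8 ≤ ρ²=18; F_rep = 30·(-2,-2)/8² = (-0.9375,-0.9375)
o3: d²=160 > ρ²=18 → inactive
F = F_att + ΣF_rep = (-3.1875,2.8125)
Δp = p'−p = (-0.1594,0.1406); α = Δx/Fx = (-51/320) / (-51/16) = 1/20
check: Δy/Fy = (9/64) / (45/16) = 1/20 ✓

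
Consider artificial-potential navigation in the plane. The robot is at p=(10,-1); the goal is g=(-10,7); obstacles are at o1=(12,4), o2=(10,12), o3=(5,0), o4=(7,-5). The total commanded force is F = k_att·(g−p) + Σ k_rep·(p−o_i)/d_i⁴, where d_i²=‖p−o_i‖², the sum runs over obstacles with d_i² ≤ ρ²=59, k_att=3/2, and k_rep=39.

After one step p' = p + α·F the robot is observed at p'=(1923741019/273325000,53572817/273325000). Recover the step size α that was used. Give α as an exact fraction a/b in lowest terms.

F_att = 3/2·(g−p) = 3/2·(-20,8) = (-30.0000,12.0000)
o1: d²=29 ≤ ρ²=59; F_rep = 39·(-2,-5)/29² = (-0.0927,-0.2319)
o2: d²=169 > ρ²=59 → inactive
o3: d²=26 ≤ ρ²=59; F_rep = 39·(5,-1)/26² = (0.2885,-0.0577)
o4: d²=25 ≤ ρ²=59; F_rep = 39·(3,4)/25² = (0.1872,0.2496)
F = F_att + ΣF_rep = (-29.6171,11.9600)
Δp = p'−p = (-2.9617,1.1960); α = Δx/Fx = (-809508981/273325000) / (-809508981/27332500) = 1/10
check: Δy/Fy = (326897817/273325000) / (326897817/27332500) = 1/10 ✓

α = 1/10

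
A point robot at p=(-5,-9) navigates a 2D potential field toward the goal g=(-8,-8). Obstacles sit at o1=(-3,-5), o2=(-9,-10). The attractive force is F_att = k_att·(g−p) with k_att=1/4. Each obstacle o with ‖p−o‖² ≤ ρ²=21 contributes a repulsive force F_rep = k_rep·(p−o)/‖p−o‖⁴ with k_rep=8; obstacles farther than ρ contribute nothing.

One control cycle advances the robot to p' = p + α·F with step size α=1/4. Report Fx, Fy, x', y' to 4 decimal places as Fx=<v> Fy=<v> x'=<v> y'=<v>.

Fx=-0.6793 Fy=0.1977 x'=-5.1698 y'=-8.9506

F_att = 1/4·(g−p) = 1/4·(-3,1) = (-0.7500,0.2500)
o1: d²=20 ≤ ρ²=21; F_rep = 8·(-2,-4)/20² = (-0.0400,-0.0800)
o2: d²=17 ≤ ρ²=21; F_rep = 8·(4,1)/17² = (0.1107,0.0277)
F = F_att + ΣF_rep = (-0.6793,0.1977)
p' = p + 1/4·F = (-5.1698,-8.9506)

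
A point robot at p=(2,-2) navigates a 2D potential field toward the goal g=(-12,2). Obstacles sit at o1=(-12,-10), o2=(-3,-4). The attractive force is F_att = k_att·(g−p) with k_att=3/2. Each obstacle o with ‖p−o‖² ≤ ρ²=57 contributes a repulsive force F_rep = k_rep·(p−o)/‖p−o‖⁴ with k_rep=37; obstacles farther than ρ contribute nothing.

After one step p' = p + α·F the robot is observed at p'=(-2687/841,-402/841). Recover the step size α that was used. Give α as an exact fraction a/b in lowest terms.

F_att = 3/2·(g−p) = 3/2·(-14,4) = (-21.0000,6.0000)
o1: d²=260 > ρ²=57 → inactive
o2: d²=29 ≤ ρ²=57; F_rep = 37·(5,2)/29² = (0.2200,0.0880)
F = F_att + ΣF_rep = (-20.7800,6.0880)
Δp = p'−p = (-5.1950,1.5220); α = Δx/Fx = (-4369/841) / (-17476/841) = 1/4
check: Δy/Fy = (1280/841) / (5120/841) = 1/4 ✓

α = 1/4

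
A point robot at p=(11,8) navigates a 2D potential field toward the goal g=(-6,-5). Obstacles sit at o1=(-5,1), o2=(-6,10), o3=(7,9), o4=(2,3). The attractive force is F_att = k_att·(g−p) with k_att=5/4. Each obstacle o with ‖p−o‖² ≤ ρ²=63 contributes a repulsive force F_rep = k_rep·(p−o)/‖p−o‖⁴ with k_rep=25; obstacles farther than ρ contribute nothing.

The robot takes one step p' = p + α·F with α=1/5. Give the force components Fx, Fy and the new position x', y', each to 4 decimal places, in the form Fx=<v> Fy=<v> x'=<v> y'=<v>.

F_att = 5/4·(g−p) = 5/4·(-17,-13) = (-21.2500,-16.2500)
o1: d²=305 > ρ²=63 → inactive
o2: d²=293 > ρ²=63 → inactive
o3: d²=17 ≤ ρ²=63; F_rep = 25·(4,-1)/17² = (0.3460,-0.0865)
o4: d²=106 > ρ²=63 → inactive
F = F_att + ΣF_rep = (-20.9040,-16.3365)
p' = p + 1/5·F = (6.8192,4.7327)

Fx=-20.9040 Fy=-16.3365 x'=6.8192 y'=4.7327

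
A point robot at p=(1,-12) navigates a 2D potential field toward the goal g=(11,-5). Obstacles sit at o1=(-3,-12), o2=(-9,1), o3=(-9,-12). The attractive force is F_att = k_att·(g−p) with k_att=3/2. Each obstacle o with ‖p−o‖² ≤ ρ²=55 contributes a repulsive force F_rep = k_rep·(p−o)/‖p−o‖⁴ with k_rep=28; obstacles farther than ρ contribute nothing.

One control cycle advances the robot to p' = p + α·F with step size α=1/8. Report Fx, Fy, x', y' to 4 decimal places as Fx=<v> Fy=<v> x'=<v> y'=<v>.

Fx=15.4375 Fy=10.5000 x'=2.9297 y'=-10.6875

F_att = 3/2·(g−p) = 3/2·(10,7) = (15.0000,10.5000)
o1: d²=16 ≤ ρ²=55; F_rep = 28·(4,0)/16² = (0.4375,0.0000)
o2: d²=269 > ρ²=55 → inactive
o3: d²=100 > ρ²=55 → inactive
F = F_att + ΣF_rep = (15.4375,10.5000)
p' = p + 1/8·F = (2.9297,-10.6875)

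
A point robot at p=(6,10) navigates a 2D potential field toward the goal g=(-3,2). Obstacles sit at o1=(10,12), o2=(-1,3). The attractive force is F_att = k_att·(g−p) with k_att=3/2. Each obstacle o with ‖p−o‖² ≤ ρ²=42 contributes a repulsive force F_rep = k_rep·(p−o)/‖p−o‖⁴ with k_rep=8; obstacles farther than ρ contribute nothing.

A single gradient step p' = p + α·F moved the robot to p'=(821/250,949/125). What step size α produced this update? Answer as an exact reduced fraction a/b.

α = 1/5

F_att = 3/2·(g−p) = 3/2·(-9,-8) = (-13.5000,-12.0000)
o1: d²=20 ≤ ρ²=42; F_rep = 8·(-4,-2)/20² = (-0.0800,-0.0400)
o2: d²=98 > ρ²=42 → inactive
F = F_att + ΣF_rep = (-13.5800,-12.0400)
Δp = p'−p = (-2.7160,-2.4080); α = Δx/Fx = (-679/250) / (-679/50) = 1/5
check: Δy/Fy = (-301/125) / (-301/25) = 1/5 ✓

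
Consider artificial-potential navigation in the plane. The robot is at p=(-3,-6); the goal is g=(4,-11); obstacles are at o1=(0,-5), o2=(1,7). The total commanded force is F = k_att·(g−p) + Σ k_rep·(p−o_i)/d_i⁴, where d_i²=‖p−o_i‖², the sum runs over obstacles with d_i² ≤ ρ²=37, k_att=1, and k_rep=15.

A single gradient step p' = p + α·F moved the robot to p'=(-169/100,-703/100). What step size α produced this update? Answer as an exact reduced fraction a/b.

F_att = 1·(g−p) = 1·(7,-5) = (7.0000,-5.0000)
o1: d²=10 ≤ ρ²=37; F_rep = 15·(-3,-1)/10² = (-0.4500,-0.1500)
o2: d²=185 > ρ²=37 → inactive
F = F_att + ΣF_rep = (6.5500,-5.1500)
Δp = p'−p = (1.3100,-1.0300); α = Δx/Fx = (131/100) / (131/20) = 1/5
check: Δy/Fy = (-103/100) / (-103/20) = 1/5 ✓

α = 1/5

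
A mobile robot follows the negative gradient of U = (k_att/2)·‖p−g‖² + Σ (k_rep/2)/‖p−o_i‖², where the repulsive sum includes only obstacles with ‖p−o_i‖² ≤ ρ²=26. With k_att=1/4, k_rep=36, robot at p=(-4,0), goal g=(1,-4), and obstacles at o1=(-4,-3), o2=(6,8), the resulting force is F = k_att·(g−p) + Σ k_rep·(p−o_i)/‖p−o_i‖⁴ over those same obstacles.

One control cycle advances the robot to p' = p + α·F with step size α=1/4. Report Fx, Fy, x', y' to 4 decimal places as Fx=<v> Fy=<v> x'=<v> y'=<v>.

Fx=1.2500 Fy=0.3333 x'=-3.6875 y'=0.0833

F_att = 1/4·(g−p) = 1/4·(5,-4) = (1.2500,-1.0000)
o1: d²=9 ≤ ρ²=26; F_rep = 36·(0,3)/9² = (0.0000,1.3333)
o2: d²=164 > ρ²=26 → inactive
F = F_att + ΣF_rep = (1.2500,0.3333)
p' = p + 1/4·F = (-3.6875,0.0833)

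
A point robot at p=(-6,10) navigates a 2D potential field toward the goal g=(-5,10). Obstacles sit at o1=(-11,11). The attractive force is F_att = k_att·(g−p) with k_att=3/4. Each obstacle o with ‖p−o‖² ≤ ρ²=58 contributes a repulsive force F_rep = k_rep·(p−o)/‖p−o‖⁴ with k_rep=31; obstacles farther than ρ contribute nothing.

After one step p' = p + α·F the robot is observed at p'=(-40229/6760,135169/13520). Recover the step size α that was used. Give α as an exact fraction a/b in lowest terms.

α = 1/20

F_att = 3/4·(g−p) = 3/4·(1,0) = (0.7500,0.0000)
o1: d²=26 ≤ ρ²=58; F_rep = 31·(5,-1)/26² = (0.2293,-0.0459)
F = F_att + ΣF_rep = (0.9793,-0.0459)
Δp = p'−p = (0.0490,-0.0023); α = Δx/Fx = (331/6760) / (331/338) = 1/20
check: Δy/Fy = (-31/13520) / (-31/676) = 1/20 ✓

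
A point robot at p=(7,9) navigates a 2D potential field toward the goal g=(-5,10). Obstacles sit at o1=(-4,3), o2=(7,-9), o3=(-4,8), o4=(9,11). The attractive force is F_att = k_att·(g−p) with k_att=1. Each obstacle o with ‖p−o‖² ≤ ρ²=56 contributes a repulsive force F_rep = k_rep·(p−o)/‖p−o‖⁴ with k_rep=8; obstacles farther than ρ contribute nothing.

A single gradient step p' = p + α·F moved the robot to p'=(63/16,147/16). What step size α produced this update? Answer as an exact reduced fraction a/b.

F_att = 1·(g−p) = 1·(-12,1) = (-12.0000,1.0000)
o1: d²=157 > ρ²=56 → inactive
o2: d²=324 > ρ²=56 → inactive
o3: d²=122 > ρ²=56 → inactive
o4: d²=8 ≤ ρ²=56; F_rep = 8·(-2,-2)/8² = (-0.2500,-0.2500)
F = F_att + ΣF_rep = (-12.2500,0.7500)
Δp = p'−p = (-3.0625,0.1875); α = Δx/Fx = (-49/16) / (-49/4) = 1/4
check: Δy/Fy = (3/16) / (3/4) = 1/4 ✓

α = 1/4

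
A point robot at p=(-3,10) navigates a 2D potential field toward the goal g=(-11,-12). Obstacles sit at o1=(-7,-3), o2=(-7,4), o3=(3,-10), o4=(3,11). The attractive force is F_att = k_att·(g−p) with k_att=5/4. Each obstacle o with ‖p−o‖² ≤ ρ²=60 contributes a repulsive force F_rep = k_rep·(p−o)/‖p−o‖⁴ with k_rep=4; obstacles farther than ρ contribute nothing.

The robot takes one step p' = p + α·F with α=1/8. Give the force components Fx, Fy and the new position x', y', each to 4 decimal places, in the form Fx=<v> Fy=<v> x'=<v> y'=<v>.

F_att = 5/4·(g−p) = 5/4·(-8,-22) = (-10.0000,-27.5000)
o1: d²=185 > ρ²=60 → inactive
o2: d²=52 ≤ ρ²=60; F_rep = 4·(4,6)/52² = (0.0059,0.0089)
o3: d²=436 > ρ²=60 → inactive
o4: d²=37 ≤ ρ²=60; F_rep = 4·(-6,-1)/37² = (-0.0175,-0.0029)
F = F_att + ΣF_rep = (-10.0116,-27.4940)
p' = p + 1/8·F = (-4.2515,6.5632)

Fx=-10.0116 Fy=-27.4940 x'=-4.2515 y'=6.5632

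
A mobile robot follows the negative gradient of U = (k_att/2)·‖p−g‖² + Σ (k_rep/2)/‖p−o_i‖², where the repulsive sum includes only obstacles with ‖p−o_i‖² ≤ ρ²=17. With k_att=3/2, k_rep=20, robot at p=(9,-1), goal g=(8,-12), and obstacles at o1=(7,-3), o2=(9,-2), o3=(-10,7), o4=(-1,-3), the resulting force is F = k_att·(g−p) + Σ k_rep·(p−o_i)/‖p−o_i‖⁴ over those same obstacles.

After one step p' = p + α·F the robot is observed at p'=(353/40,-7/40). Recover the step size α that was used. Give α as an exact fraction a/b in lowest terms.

F_att = 3/2·(g−p) = 3/2·(-1,-11) = (-1.5000,-16.5000)
o1: d²=8 ≤ ρ²=17; F_rep = 20·(2,2)/8² = (0.6250,0.6250)
o2: d²=1 ≤ ρ²=17; F_rep = 20·(0,1)/1² = (0.0000,20.0000)
o3: d²=425 > ρ²=17 → inactive
o4: d²=104 > ρ²=17 → inactive
F = F_att + ΣF_rep = (-0.8750,4.1250)
Δp = p'−p = (-0.1750,0.8250); α = Δx/Fx = (-7/40) / (-7/8) = 1/5
check: Δy/Fy = (33/40) / (33/8) = 1/5 ✓

α = 1/5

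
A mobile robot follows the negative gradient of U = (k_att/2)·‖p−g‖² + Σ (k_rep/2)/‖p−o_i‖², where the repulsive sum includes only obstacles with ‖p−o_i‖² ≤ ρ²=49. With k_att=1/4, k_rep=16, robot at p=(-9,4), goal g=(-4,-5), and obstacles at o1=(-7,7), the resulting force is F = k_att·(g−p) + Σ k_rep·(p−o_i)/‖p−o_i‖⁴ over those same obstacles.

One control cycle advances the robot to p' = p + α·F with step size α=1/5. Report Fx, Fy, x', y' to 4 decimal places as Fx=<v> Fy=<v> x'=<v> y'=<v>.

F_att = 1/4·(g−p) = 1/4·(5,-9) = (1.2500,-2.2500)
o1: d²=13 ≤ ρ²=49; F_rep = 16·(-2,-3)/13² = (-0.1893,-0.2840)
F = F_att + ΣF_rep = (1.0607,-2.5340)
p' = p + 1/5·F = (-8.7879,3.4932)

Fx=1.0607 Fy=-2.5340 x'=-8.7879 y'=3.4932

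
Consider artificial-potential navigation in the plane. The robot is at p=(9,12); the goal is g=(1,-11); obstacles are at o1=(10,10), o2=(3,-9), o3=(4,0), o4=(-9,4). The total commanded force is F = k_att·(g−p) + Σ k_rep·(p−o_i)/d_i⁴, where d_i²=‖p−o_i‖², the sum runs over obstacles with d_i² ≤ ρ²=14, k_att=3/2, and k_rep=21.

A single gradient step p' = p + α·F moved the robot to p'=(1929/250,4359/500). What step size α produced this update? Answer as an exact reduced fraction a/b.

F_att = 3/2·(g−p) = 3/2·(-8,-23) = (-12.0000,-34.5000)
o1: d²=5 ≤ ρ²=14; F_rep = 21·(-1,2)/5² = (-0.8400,1.6800)
o2: d²=477 > ρ²=14 → inactive
o3: d²=169 > ρ²=14 → inactive
o4: d²=388 > ρ²=14 → inactive
F = F_att + ΣF_rep = (-12.8400,-32.8200)
Δp = p'−p = (-1.2840,-3.2820); α = Δx/Fx = (-321/250) / (-321/25) = 1/10
check: Δy/Fy = (-1641/500) / (-1641/50) = 1/10 ✓

α = 1/10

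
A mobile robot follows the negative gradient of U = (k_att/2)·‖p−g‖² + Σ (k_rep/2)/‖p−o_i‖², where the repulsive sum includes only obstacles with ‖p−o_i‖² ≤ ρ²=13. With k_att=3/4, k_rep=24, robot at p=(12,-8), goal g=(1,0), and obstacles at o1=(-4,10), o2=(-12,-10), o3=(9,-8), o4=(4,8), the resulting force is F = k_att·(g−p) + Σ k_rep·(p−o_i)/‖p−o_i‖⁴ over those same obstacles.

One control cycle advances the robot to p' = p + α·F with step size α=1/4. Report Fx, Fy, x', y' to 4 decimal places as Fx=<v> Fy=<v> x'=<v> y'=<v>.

F_att = 3/4·(g−p) = 3/4·(-11,8) = (-8.2500,6.0000)
o1: d²=580 > ρ²=13 → inactive
o2: d²=580 > ρ²=13 → inactive
o3: d²=9 ≤ ρ²=13; F_rep = 24·(3,0)/9² = (0.8889,0.0000)
o4: d²=320 > ρ²=13 → inactive
F = F_att + ΣF_rep = (-7.3611,6.0000)
p' = p + 1/4·F = (10.1597,-6.5000)

Fx=-7.3611 Fy=6.0000 x'=10.1597 y'=-6.5000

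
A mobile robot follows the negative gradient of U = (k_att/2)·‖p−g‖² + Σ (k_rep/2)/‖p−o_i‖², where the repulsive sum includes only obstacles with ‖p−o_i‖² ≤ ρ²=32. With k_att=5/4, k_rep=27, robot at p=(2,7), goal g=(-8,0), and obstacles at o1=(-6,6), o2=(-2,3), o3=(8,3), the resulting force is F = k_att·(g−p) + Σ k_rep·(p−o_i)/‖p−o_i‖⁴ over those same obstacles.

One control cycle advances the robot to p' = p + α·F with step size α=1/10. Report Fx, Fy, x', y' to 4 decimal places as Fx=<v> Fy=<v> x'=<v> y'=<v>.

F_att = 5/4·(g−p) = 5/4·(-10,-7) = (-12.5000,-8.7500)
o1: d²=65 > ρ²=32 → inactive
o2: d²=32 ≤ ρ²=32; F_rep = 27·(4,4)/32² = (0.1055,0.1055)
o3: d²=52 > ρ²=32 → inactive
F = F_att + ΣF_rep = (-12.3945,-8.6445)
p' = p + 1/10·F = (0.7605,6.1355)

Fx=-12.3945 Fy=-8.6445 x'=0.7605 y'=6.1355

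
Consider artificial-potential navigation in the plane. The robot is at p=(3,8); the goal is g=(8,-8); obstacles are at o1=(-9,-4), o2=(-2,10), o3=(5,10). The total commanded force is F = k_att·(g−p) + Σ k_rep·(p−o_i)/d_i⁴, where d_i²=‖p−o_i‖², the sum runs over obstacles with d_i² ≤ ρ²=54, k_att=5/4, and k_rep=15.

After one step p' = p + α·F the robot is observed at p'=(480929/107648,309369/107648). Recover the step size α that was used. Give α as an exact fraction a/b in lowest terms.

α = 1/4

F_att = 5/4·(g−p) = 5/4·(5,-16) = (6.2500,-20.0000)
o1: d²=288 > ρ²=54 → inactive
o2: d²=29 ≤ ρ²=54; F_rep = 15·(5,-2)/29² = (0.0892,-0.0357)
o3: d²=8 ≤ ρ²=54; F_rep = 15·(-2,-2)/8² = (-0.4688,-0.4688)
F = F_att + ΣF_rep = (5.8704,-20.5044)
Δp = p'−p = (1.4676,-5.1261); α = Δx/Fx = (157985/107648) / (157985/26912) = 1/4
check: Δy/Fy = (-551815/107648) / (-551815/26912) = 1/4 ✓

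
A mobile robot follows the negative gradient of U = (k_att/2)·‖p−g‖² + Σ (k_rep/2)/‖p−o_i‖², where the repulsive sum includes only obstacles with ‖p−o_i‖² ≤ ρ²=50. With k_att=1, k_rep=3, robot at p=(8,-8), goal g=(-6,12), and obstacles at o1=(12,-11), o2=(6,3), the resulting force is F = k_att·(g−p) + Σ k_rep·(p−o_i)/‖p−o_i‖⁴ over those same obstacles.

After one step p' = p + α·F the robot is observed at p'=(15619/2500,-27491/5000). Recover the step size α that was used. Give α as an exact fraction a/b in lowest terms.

α = 1/8

F_att = 1·(g−p) = 1·(-14,20) = (-14.0000,20.0000)
o1: d²=25 ≤ ρ²=50; F_rep = 3·(-4,3)/25² = (-0.0192,0.0144)
o2: d²=125 > ρ²=50 → inactive
F = F_att + ΣF_rep = (-14.0192,20.0144)
Δp = p'−p = (-1.7524,2.5018); α = Δx/Fx = (-4381/2500) / (-8762/625) = 1/8
check: Δy/Fy = (12509/5000) / (12509/625) = 1/8 ✓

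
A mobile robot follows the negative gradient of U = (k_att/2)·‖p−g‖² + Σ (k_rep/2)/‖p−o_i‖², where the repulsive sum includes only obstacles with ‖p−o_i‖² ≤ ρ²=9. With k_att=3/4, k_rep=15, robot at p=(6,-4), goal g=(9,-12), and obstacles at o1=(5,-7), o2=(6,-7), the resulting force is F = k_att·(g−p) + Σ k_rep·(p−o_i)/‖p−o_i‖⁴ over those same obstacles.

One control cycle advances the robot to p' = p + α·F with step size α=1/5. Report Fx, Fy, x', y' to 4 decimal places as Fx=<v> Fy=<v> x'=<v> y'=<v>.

Fx=2.2500 Fy=-5.4444 x'=6.4500 y'=-5.0889

F_att = 3/4·(g−p) = 3/4·(3,-8) = (2.2500,-6.0000)
o1: d²=10 > ρ²=9 → inactive
o2: d²=9 ≤ ρ²=9; F_rep = 15·(0,3)/9² = (0.0000,0.5556)
F = F_att + ΣF_rep = (2.2500,-5.4444)
p' = p + 1/5·F = (6.4500,-5.0889)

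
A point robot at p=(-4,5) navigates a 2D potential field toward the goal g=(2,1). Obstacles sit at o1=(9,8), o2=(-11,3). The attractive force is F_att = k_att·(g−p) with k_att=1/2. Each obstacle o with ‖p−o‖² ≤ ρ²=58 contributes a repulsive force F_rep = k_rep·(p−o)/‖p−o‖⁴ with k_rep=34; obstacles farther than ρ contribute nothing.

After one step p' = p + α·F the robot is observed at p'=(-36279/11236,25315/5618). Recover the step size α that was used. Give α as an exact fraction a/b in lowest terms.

F_att = 1/2·(g−p) = 1/2·(6,-4) = (3.0000,-2.0000)
o1: d²=178 > ρ²=58 → inactive
o2: d²=53 ≤ ρ²=58; F_rep = 34·(7,2)/53² = (0.0847,0.0242)
F = F_att + ΣF_rep = (3.0847,-1.9758)
Δp = p'−p = (0.7712,-0.4939); α = Δx/Fx = (8665/11236) / (8665/2809) = 1/4
check: Δy/Fy = (-2775/5618) / (-5550/2809) = 1/4 ✓

α = 1/4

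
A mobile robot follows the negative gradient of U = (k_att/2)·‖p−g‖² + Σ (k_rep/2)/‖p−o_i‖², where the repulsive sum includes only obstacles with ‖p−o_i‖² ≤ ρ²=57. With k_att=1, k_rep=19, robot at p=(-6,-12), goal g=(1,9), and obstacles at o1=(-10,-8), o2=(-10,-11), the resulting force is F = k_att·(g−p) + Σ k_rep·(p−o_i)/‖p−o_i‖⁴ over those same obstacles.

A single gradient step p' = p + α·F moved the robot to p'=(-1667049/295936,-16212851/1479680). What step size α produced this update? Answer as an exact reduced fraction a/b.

F_att = 1·(g−p) = 1·(7,21) = (7.0000,21.0000)
o1: d²=32 ≤ ρ²=57; F_rep = 19·(4,-4)/32² = (0.0742,-0.0742)
o2: d²=17 ≤ ρ²=57; F_rep = 19·(4,-1)/17² = (0.2630,-0.0657)
F = F_att + ΣF_rep = (7.3372,20.8600)
Δp = p'−p = (0.3669,1.0430); α = Δx/Fx = (108567/295936) / (542835/73984) = 1/20
check: Δy/Fy = (1543309/1479680) / (1543309/73984) = 1/20 ✓

α = 1/20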